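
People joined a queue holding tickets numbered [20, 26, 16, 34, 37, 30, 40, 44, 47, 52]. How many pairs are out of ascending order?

4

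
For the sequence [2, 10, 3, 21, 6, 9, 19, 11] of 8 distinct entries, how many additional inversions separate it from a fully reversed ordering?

20 inversions short

Maximum inversions for 8 distinct elements is C(8, 2) = 8·7/2 = 28.
Current inversions — for each element, count later smaller elements:
2: 0
10: 3
3: 0
21: 4
6: 0
9: 0
19: 1
11: 0
Current total: 0 + 3 + 0 + 4 + 0 + 0 + 1 + 0 = 8
Shortfall: 28 − 8 = 20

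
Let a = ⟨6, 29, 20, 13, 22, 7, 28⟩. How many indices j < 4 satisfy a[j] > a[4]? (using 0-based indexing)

1

The element at index 4 is 22.
Elements before it: 6, 29, 20, 13
Those larger than 22: 29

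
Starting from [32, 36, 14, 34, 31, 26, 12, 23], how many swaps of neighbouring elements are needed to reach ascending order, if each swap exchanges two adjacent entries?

Each adjacent swap fixes exactly one inversion, so the minimum swap count equals the number of inversions.
Count inversions — for each element, later elements that are smaller:
32: 14, 31, 26, 12, 23 → 5
36: 14, 34, 31, 26, 12, 23 → 6
14: 12 → 1
34: 31, 26, 12, 23 → 4
31: 26, 12, 23 → 3
26: 12, 23 → 2
12: none → 0
23: none → 0
Total inversions: 5 + 6 + 1 + 4 + 3 + 2 + 0 + 0 = 21

21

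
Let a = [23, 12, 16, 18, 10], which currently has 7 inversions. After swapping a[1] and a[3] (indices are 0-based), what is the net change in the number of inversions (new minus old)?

+3

Positions 1 and 3 hold 12 and 18; after swapping, the array is [23, 18, 16, 12, 10].
Count, for each position, how many later elements it exceeds:
23 → 18, 16, 12, 10 → 4
18 → 16, 12, 10 → 3
16 → 12, 10 → 2
12 → 10 → 1
10 → none → 0
Sum: 4 + 3 + 2 + 1 + 0 = 10
Change: 10 − 7 = +3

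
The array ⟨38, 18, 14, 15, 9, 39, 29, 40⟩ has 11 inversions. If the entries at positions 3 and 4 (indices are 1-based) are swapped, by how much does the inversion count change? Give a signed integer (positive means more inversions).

+1

Positions 3 and 4 hold 14 and 15; after swapping, the array is [38, 18, 15, 14, 9, 39, 29, 40].
Count, for each position, how many later elements it exceeds:
38: 5
18: 3
15: 2
14: 1
9: 0
39: 1
29: 0
40: 0
Sum: 5 + 3 + 2 + 1 + 0 + 1 + 0 + 0 = 12
Change: 12 − 11 = +1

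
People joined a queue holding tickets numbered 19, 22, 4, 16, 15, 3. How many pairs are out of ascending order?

Listing every pair i<j with a[i]>a[j] (using 0-based positions):
(0,2): 19 > 4
(0,3): 19 > 16
(0,4): 19 > 15
(0,5): 19 > 3
(1,2): 22 > 4
(1,3): 22 > 16
(1,4): 22 > 15
(1,5): 22 > 3
(2,5): 4 > 3
(3,4): 16 > 15
(3,5): 16 > 3
(4,5): 15 > 3
That's 12 pairs.

12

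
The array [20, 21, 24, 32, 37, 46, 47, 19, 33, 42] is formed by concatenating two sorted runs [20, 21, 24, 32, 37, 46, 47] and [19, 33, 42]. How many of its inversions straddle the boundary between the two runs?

Take each right-half value and tally the left-half values above it:
r = 19: 20, 21, 24, 32, 37, 46, 47 → 7
r = 33: 37, 46, 47 → 3
r = 42: 46, 47 → 2
Cross-inversions: 7 + 3 + 2 = 12

12 split inversions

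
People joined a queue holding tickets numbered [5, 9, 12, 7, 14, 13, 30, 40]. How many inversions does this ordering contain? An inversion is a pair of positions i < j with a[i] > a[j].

3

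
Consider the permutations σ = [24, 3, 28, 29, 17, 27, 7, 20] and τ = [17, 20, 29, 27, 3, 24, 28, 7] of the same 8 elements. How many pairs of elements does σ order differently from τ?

Discordant pairs: 17

Assign each item its position (1..8) in the first ordering, then rewrite the second ordering as that position sequence:
positions: 24→1, 3→2, 28→3, 29→4, 17→5, 27→6, 7→7, 20→8
second ordering as positions: [5, 8, 4, 6, 2, 1, 3, 7]
Discordant pairs = inversions in this position sequence.
5: 4, 2, 1, 3 → 4
8: 4, 6, 2, 1, 3, 7 → 6
4: 2, 1, 3 → 3
6: 2, 1, 3 → 3
2: 1 → 1
1: 0
3: 0
7: 0
Total: 4 + 6 + 3 + 3 + 1 + 0 + 0 + 0 = 17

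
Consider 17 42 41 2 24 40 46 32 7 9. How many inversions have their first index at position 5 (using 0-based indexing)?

3 such elements

The element at index 5 is 40.
Elements after it: 46, 32, 7, 9
Those smaller than 40: 32, 7, 9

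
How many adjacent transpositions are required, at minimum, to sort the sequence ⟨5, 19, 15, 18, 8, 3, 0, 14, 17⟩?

21 adjacent swaps

The minimum number of adjacent swaps to sort an array equals its inversion count, since every such swap removes exactly one inversion.
Count inversions — for each element, later elements that are smaller:
5: 3, 0 → 2
19: 15, 18, 8, 3, 0, 14, 17 → 7
15: 8, 3, 0, 14 → 4
18: 8, 3, 0, 14, 17 → 5
8: 3, 0 → 2
3: 0 → 1
0: none → 0
14: none → 0
17: none → 0
Total inversions: 2 + 7 + 4 + 5 + 2 + 1 + 0 + 0 + 0 = 21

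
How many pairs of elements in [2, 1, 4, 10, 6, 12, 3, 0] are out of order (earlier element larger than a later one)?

Count, for each position, how many later elements it exceeds:
2 → 1, 0 → 2
1 → 0 → 1
4 → 3, 0 → 2
10 → 6, 3, 0 → 3
6 → 3, 0 → 2
12 → 3, 0 → 2
3 → 0 → 1
0 → none → 0
Sum: 2 + 1 + 2 + 3 + 2 + 2 + 1 + 0 = 13

13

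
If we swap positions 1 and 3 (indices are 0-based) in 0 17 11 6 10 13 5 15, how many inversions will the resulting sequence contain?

9 inversions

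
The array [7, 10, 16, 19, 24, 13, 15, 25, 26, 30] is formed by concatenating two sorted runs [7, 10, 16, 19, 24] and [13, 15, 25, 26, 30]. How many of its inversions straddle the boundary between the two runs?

6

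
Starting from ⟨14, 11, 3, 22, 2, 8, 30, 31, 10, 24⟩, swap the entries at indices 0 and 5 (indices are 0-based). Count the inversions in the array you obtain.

Positions 0 and 5 hold 14 and 8; after swapping, the array is [8, 11, 3, 22, 2, 14, 30, 31, 10, 24].
For each element, count later entries that are smaller:
8: 2
11: 3
3: 1
22: 3
2: 0
14: 1
30: 2
31: 2
10: 0
24: 0
Sum: 2 + 3 + 1 + 3 + 0 + 1 + 2 + 2 + 0 + 0 = 14

14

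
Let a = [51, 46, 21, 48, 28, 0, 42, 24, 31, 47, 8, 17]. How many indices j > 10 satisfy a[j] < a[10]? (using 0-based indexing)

The element at index 10 is 8.
Elements after it: 17
None of them are smaller than 8.

0 such elements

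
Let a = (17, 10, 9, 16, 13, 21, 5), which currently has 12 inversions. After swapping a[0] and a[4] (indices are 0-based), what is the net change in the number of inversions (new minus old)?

-3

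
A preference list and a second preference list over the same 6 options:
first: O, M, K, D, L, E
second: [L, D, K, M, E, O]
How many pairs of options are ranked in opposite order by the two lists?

11

Assign each item its position (1..6) in the first ordering, then rewrite the second ordering as that position sequence:
positions: O→1, M→2, K→3, D→4, L→5, E→6
second ordering as positions: [5, 4, 3, 2, 6, 1]
Discordant pairs = inversions in this position sequence.
5: 4, 3, 2, 1 → 4
4: 3, 2, 1 → 3
3: 2, 1 → 2
2: 1 → 1
6: 1 → 1
1: 0
Total: 4 + 3 + 2 + 1 + 1 + 0 = 11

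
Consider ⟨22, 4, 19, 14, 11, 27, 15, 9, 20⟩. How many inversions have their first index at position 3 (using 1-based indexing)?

The element at index 3 is 19.
Elements after it: 14, 11, 27, 15, 9, 20
Those smaller than 19: 14, 11, 15, 9

4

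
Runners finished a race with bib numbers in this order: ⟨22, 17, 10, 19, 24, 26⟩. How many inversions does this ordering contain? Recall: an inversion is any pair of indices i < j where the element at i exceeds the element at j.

Inversions: 4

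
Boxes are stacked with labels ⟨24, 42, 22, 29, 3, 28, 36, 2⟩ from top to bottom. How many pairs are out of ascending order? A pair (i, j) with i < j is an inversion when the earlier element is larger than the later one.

17 out-of-order pairs

For each element, count later entries that are smaller:
24: 3
42: 6
22: 2
29: 3
3: 1
28: 1
36: 1
2: 0
Sum: 3 + 6 + 2 + 3 + 1 + 1 + 1 + 0 = 17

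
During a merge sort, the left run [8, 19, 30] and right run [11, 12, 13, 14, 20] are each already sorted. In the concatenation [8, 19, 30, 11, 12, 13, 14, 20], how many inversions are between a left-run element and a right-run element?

9 split inversions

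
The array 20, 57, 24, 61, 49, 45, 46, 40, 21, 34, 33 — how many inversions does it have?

Sweep left to right; for each value list the smaller values that follow it:
20 → none → 0
57 → 24, 49, 45, 46, 40, 21, 34, 33 → 8
24 → 21 → 1
61 → 49, 45, 46, 40, 21, 34, 33 → 7
49 → 45, 46, 40, 21, 34, 33 → 6
45 → 40, 21, 34, 33 → 4
46 → 40, 21, 34, 33 → 4
40 → 21, 34, 33 → 3
21 → none → 0
34 → 33 → 1
33 → none → 0
Sum: 0 + 8 + 1 + 7 + 6 + 4 + 4 + 3 + 0 + 1 + 0 = 34

Inversions: 34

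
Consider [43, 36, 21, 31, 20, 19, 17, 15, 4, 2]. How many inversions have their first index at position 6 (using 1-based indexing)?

4 such elements

The element at index 6 is 19.
Elements after it: 17, 15, 4, 2
Those smaller than 19: 17, 15, 4, 2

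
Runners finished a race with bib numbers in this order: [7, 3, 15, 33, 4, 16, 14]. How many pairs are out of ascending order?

Inversion pairs (indices are 0-based):
(0,1): 7 > 3
(0,4): 7 > 4
(2,4): 15 > 4
(2,6): 15 > 14
(3,4): 33 > 4
(3,5): 33 > 16
(3,6): 33 > 14
(5,6): 16 > 14
That's 8 pairs.

8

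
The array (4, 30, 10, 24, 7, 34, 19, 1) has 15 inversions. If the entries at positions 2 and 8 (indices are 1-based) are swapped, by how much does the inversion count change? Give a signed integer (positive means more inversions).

-9

Positions 2 and 8 hold 30 and 1; after swapping, the array is [4, 1, 10, 24, 7, 34, 19, 30].
Sweep left to right; for each value list the smaller values that follow it:
4: 1
1: 0
10: 1
24: 2
7: 0
34: 2
19: 0
30: 0
Sum: 1 + 0 + 1 + 2 + 0 + 2 + 0 + 0 = 6
Change: 6 − 15 = -9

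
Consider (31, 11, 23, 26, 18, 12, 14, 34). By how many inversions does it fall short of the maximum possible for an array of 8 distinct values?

14 inversions short

Maximum inversions for 8 distinct elements is C(8, 2) = 8·7/2 = 28.
Current inversions — for each element, count later smaller elements:
31: 6
11: 0
23: 3
26: 3
18: 2
12: 0
14: 0
34: 0
Current total: 6 + 0 + 3 + 3 + 2 + 0 + 0 + 0 = 14
Shortfall: 28 − 14 = 14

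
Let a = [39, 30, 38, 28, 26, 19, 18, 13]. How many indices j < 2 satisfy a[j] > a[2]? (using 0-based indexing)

1 such element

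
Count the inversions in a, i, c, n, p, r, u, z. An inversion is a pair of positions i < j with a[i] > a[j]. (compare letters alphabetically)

1

Count, for each position, how many later elements it exceeds:
a → none → 0
i → c → 1
c → none → 0
n → none → 0
p → none → 0
r → none → 0
u → none → 0
z → none → 0
Sum: 0 + 1 + 0 + 0 + 0 + 0 + 0 + 0 = 1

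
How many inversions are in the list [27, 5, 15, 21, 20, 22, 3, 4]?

Out-of-order pairs: 18

Sweep left to right; for each value list the smaller values that follow it:
27: 7
5: 2
15: 2
21: 3
20: 2
22: 2
3: 0
4: 0
Sum: 7 + 2 + 2 + 3 + 2 + 2 + 0 + 0 = 18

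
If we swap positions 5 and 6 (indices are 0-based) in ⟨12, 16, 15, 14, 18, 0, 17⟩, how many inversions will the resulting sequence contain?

10 inversions

Positions 5 and 6 hold 0 and 17; after swapping, the array is [12, 16, 15, 14, 18, 17, 0].
Element-by-element contributions:
12 → 0 → 1
16 → 15, 14, 0 → 3
15 → 14, 0 → 2
14 → 0 → 1
18 → 17, 0 → 2
17 → 0 → 1
0 → none → 0
Sum: 1 + 3 + 2 + 1 + 2 + 1 + 0 = 10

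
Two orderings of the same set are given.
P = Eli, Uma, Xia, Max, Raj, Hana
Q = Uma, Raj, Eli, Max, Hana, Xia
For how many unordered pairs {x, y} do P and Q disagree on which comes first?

6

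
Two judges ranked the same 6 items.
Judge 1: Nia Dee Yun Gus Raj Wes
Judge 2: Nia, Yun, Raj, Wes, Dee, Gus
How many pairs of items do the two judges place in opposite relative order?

Assign each item its position (1..6) in the first ordering, then rewrite the second ordering as that position sequence:
positions: Nia→1, Dee→2, Yun→3, Gus→4, Raj→5, Wes→6
second ordering as positions: [1, 3, 5, 6, 2, 4]
Discordant pairs = inversions in this position sequence.
1: 0
3: 2 → 1
5: 2, 4 → 2
6: 2, 4 → 2
2: 0
4: 0
Total: 0 + 1 + 2 + 2 + 0 + 0 = 5

5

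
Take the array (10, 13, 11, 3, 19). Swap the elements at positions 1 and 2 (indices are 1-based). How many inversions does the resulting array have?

Positions 1 and 2 hold 10 and 13; after swapping, the array is [13, 10, 11, 3, 19].
For each element, count later entries that are smaller:
13 → 10, 11, 3 → 3
10 → 3 → 1
11 → 3 → 1
3 → none → 0
19 → none → 0
Sum: 3 + 1 + 1 + 0 + 0 = 5

5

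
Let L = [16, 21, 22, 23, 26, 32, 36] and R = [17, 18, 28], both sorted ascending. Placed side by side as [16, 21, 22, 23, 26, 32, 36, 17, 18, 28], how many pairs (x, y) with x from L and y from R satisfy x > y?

14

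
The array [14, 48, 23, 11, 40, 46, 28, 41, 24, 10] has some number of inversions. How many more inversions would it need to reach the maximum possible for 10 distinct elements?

20 inversions short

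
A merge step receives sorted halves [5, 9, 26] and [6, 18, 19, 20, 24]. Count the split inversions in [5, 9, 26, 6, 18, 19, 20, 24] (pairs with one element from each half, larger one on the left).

6

Take each right-half value and tally the left-half values above it:
r = 6: 9, 26 → 2
r = 18: 26 → 1
r = 19: 26 → 1
r = 20: 26 → 1
r = 24: 26 → 1
Cross-inversions: 2 + 1 + 1 + 1 + 1 = 6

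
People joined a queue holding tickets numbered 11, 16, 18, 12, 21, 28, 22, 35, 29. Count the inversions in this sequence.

4 inversions

Count, for each position, how many later elements it exceeds:
11 → none → 0
16 → 12 → 1
18 → 12 → 1
12 → none → 0
21 → none → 0
28 → 22 → 1
22 → none → 0
35 → 29 → 1
29 → none → 0
Sum: 0 + 1 + 1 + 0 + 0 + 1 + 0 + 1 + 0 = 4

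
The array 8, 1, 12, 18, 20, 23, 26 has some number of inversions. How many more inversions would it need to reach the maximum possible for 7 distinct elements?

Maximum inversions for 7 distinct elements is C(7, 2) = 7·6/2 = 21.
Current inversions — for each element, count later smaller elements:
8: 1
1: 0
12: 0
18: 0
20: 0
23: 0
26: 0
Current total: 1 + 0 + 0 + 0 + 0 + 0 + 0 = 1
Shortfall: 21 − 1 = 20

20 inversions short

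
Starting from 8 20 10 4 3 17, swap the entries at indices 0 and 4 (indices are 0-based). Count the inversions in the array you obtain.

Positions 0 and 4 hold 8 and 3; after swapping, the array is [3, 20, 10, 4, 8, 17].
Element-by-element contributions:
3: 0
20: 4
10: 2
4: 0
8: 0
17: 0
Sum: 0 + 4 + 2 + 0 + 0 + 0 = 6

6 inversions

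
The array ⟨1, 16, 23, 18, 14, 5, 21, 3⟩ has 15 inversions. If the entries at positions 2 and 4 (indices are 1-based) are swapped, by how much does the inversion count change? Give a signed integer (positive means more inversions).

+1

Positions 2 and 4 hold 16 and 18; after swapping, the array is [1, 18, 23, 16, 14, 5, 21, 3].
Sweep left to right; for each value list the smaller values that follow it:
1 → none → 0
18 → 16, 14, 5, 3 → 4
23 → 16, 14, 5, 21, 3 → 5
16 → 14, 5, 3 → 3
14 → 5, 3 → 2
5 → 3 → 1
21 → 3 → 1
3 → none → 0
Sum: 0 + 4 + 5 + 3 + 2 + 1 + 1 + 0 = 16
Change: 16 − 15 = +1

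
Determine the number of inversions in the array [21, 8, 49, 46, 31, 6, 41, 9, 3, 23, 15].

34

Sweep left to right; for each value list the smaller values that follow it:
21: 5
8: 2
49: 8
46: 7
31: 5
6: 1
41: 4
9: 1
3: 0
23: 1
15: 0
Sum: 5 + 2 + 8 + 7 + 5 + 1 + 4 + 1 + 0 + 1 + 0 = 34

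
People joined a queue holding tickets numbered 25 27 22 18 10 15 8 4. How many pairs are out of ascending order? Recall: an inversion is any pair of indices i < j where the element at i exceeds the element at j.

Element-by-element contributions:
25 → 22, 18, 10, 15, 8, 4 → 6
27 → 22, 18, 10, 15, 8, 4 → 6
22 → 18, 10, 15, 8, 4 → 5
18 → 10, 15, 8, 4 → 4
10 → 8, 4 → 2
15 → 8, 4 → 2
8 → 4 → 1
4 → none → 0
Sum: 6 + 6 + 5 + 4 + 2 + 2 + 1 + 0 = 26

26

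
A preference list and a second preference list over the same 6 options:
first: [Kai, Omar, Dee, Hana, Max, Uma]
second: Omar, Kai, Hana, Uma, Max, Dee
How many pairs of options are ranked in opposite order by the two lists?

Assign each item its position (1..6) in the first ordering, then rewrite the second ordering as that position sequence:
positions: Kai→1, Omar→2, Dee→3, Hana→4, Max→5, Uma→6
second ordering as positions: [2, 1, 4, 6, 5, 3]
Discordant pairs = inversions in this position sequence.
2: 1 → 1
1: 0
4: 3 → 1
6: 5, 3 → 2
5: 3 → 1
3: 0
Total: 1 + 0 + 1 + 2 + 1 + 0 = 5

5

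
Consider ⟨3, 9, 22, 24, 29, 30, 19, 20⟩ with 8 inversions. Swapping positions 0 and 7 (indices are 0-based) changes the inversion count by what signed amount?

+5

Positions 0 and 7 hold 3 and 20; after swapping, the array is [20, 9, 22, 24, 29, 30, 19, 3].
Count, for each position, how many later elements it exceeds:
20: 3
9: 1
22: 2
24: 2
29: 2
30: 2
19: 1
3: 0
Sum: 3 + 1 + 2 + 2 + 2 + 2 + 1 + 0 = 13
Change: 13 − 8 = +5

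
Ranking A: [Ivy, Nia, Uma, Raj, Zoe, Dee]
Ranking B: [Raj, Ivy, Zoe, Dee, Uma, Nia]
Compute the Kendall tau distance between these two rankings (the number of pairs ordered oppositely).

8 discordant pairs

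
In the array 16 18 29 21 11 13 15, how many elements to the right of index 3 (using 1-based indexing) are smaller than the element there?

4 such elements

The element at index 3 is 29.
Elements after it: 21, 11, 13, 15
Those smaller than 29: 21, 11, 13, 15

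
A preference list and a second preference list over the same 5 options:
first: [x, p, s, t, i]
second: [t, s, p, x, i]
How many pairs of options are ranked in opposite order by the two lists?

6

Assign each item its position (1..5) in the first ordering, then rewrite the second ordering as that position sequence:
positions: x→1, p→2, s→3, t→4, i→5
second ordering as positions: [4, 3, 2, 1, 5]
Discordant pairs = inversions in this position sequence.
4: 3, 2, 1 → 3
3: 2, 1 → 2
2: 1 → 1
1: 0
5: 0
Total: 3 + 2 + 1 + 0 + 0 = 6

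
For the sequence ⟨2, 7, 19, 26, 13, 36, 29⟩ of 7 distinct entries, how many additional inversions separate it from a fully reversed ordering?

Maximum inversions for 7 distinct elements is C(7, 2) = 7·6/2 = 21.
Current inversions — for each element, count later smaller elements:
2: 0
7: 0
19: 1
26: 1
13: 0
36: 1
29: 0
Current total: 0 + 0 + 1 + 1 + 0 + 1 + 0 = 3
Shortfall: 21 − 3 = 18

18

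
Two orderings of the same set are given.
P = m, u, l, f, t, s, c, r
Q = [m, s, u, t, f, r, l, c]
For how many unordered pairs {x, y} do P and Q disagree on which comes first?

9

Assign each item its position (1..8) in the first ordering, then rewrite the second ordering as that position sequence:
positions: m→1, u→2, l→3, f→4, t→5, s→6, c→7, r→8
second ordering as positions: [1, 6, 2, 5, 4, 8, 3, 7]
Discordant pairs = inversions in this position sequence.
1: 0
6: 2, 5, 4, 3 → 4
2: 0
5: 4, 3 → 2
4: 3 → 1
8: 3, 7 → 2
3: 0
7: 0
Total: 0 + 4 + 0 + 2 + 1 + 2 + 0 + 0 = 9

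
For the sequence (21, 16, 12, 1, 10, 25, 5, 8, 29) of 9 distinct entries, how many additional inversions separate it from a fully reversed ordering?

17

Maximum inversions for 9 distinct elements is C(9, 2) = 9·8/2 = 36.
Current inversions — for each element, count later smaller elements:
21: 6
16: 5
12: 4
1: 0
10: 2
25: 2
5: 0
8: 0
29: 0
Current total: 6 + 5 + 4 + 0 + 2 + 2 + 0 + 0 + 0 = 19
Shortfall: 36 − 19 = 17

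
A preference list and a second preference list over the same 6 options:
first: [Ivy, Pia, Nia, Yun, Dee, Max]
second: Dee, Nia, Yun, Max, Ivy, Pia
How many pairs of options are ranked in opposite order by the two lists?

10

Assign each item its position (1..6) in the first ordering, then rewrite the second ordering as that position sequence:
positions: Ivy→1, Pia→2, Nia→3, Yun→4, Dee→5, Max→6
second ordering as positions: [5, 3, 4, 6, 1, 2]
Discordant pairs = inversions in this position sequence.
5: 3, 4, 1, 2 → 4
3: 1, 2 → 2
4: 1, 2 → 2
6: 1, 2 → 2
1: 0
2: 0
Total: 4 + 2 + 2 + 2 + 0 + 0 = 10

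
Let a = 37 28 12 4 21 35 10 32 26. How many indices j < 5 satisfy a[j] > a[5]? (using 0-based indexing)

The element at index 5 is 35.
Elements before it: 37, 28, 12, 4, 21
Those larger than 35: 37

1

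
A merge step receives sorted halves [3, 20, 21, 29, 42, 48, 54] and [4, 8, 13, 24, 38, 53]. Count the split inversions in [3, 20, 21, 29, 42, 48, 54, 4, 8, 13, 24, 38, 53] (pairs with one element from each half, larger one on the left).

26

Count, for every r in R, how many entries of L exceed r:
r = 4: 20, 21, 29, 42, 48, 54 → 6
r = 8: 20, 21, 29, 42, 48, 54 → 6
r = 13: 20, 21, 29, 42, 48, 54 → 6
r = 24: 29, 42, 48, 54 → 4
r = 38: 42, 48, 54 → 3
r = 53: 54 → 1
Cross-inversions: 6 + 6 + 6 + 4 + 3 + 1 = 26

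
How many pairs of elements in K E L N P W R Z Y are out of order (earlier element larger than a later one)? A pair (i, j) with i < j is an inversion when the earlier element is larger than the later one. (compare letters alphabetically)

Sweep left to right; for each value list the smaller values that follow it:
K: 1
E: 0
L: 0
N: 0
P: 0
W: 1
R: 0
Z: 1
Y: 0
Sum: 1 + 0 + 0 + 0 + 0 + 1 + 0 + 1 + 0 = 3

3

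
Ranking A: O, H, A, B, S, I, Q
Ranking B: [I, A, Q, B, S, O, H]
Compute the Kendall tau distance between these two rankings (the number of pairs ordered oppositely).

Assign each item its position (1..7) in the first ordering, then rewrite the second ordering as that position sequence:
positions: O→1, H→2, A→3, B→4, S→5, I→6, Q→7
second ordering as positions: [6, 3, 7, 4, 5, 1, 2]
Discordant pairs = inversions in this position sequence.
6: 3, 4, 5, 1, 2 → 5
3: 1, 2 → 2
7: 4, 5, 1, 2 → 4
4: 1, 2 → 2
5: 1, 2 → 2
1: 0
2: 0
Total: 5 + 2 + 4 + 2 + 2 + 0 + 0 = 15

15 discordant pairs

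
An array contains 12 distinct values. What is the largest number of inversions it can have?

A reversed (strictly descending) arrangement makes every pair an inversion, giving C(12, 2) inversions.
C(12, 2) = 12·11/2 = 66

66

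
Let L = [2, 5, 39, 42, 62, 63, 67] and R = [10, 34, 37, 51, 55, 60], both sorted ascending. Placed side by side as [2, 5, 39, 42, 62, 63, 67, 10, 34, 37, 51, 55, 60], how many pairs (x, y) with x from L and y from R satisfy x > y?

24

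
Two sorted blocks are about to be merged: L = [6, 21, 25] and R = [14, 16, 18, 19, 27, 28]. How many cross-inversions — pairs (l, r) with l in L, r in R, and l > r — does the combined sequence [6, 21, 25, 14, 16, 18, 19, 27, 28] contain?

Count, for every r in R, how many entries of L exceed r:
r = 14: 21, 25 → 2
r = 16: 21, 25 → 2
r = 18: 21, 25 → 2
r = 19: 21, 25 → 2
r = 27: none → 0
r = 28: none → 0
Cross-inversions: 2 + 2 + 2 + 2 + 0 + 0 = 8

8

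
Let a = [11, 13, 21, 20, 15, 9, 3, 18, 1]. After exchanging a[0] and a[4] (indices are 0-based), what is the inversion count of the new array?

27

Positions 0 and 4 hold 11 and 15; after swapping, the array is [15, 13, 21, 20, 11, 9, 3, 18, 1].
For each element, count later entries that are smaller:
15: 5
13: 4
21: 6
20: 5
11: 3
9: 2
3: 1
18: 1
1: 0
Sum: 5 + 4 + 6 + 5 + 3 + 2 + 1 + 1 + 0 = 27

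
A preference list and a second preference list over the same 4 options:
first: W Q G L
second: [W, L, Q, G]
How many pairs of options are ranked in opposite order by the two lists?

2 pairs

Assign each item its position (1..4) in the first ordering, then rewrite the second ordering as that position sequence:
positions: W→1, Q→2, G→3, L→4
second ordering as positions: [1, 4, 2, 3]
Discordant pairs = inversions in this position sequence.
1: 0
4: 2, 3 → 2
2: 0
3: 0
Total: 0 + 2 + 0 + 0 = 2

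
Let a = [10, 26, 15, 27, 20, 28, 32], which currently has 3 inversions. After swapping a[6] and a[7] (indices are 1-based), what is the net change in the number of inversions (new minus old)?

Positions 6 and 7 hold 28 and 32; after swapping, the array is [10, 26, 15, 27, 20, 32, 28].
For each element, count later entries that are smaller:
10 → none → 0
26 → 15, 20 → 2
15 → none → 0
27 → 20 → 1
20 → none → 0
32 → 28 → 1
28 → none → 0
Sum: 0 + 2 + 0 + 1 + 0 + 1 + 0 = 4
Change: 4 − 3 = +1

+1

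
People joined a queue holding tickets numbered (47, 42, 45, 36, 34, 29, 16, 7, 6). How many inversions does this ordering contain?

35

For each element, count later entries that are smaller:
47: 8
42: 6
45: 6
36: 5
34: 4
29: 3
16: 2
7: 1
6: 0
Sum: 8 + 6 + 6 + 5 + 4 + 3 + 2 + 1 + 0 = 35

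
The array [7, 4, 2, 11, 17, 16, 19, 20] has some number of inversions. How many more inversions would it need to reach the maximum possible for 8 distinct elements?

24

Maximum inversions for 8 distinct elements is C(8, 2) = 8·7/2 = 28.
Current inversions — for each element, count later smaller elements:
7: 2
4: 1
2: 0
11: 0
17: 1
16: 0
19: 0
20: 0
Current total: 2 + 1 + 0 + 0 + 1 + 0 + 0 + 0 = 4
Shortfall: 28 − 4 = 24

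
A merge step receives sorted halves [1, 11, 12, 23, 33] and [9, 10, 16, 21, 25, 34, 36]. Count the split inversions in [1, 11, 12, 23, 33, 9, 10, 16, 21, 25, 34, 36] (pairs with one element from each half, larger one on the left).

13

For each element r of the right run, count left-run elements greater than r:
r = 9: 11, 12, 23, 33 → 4
r = 10: 11, 12, 23, 33 → 4
r = 16: 23, 33 → 2
r = 21: 23, 33 → 2
r = 25: 33 → 1
r = 34: none → 0
r = 36: none → 0
Cross-inversions: 4 + 4 + 2 + 2 + 1 + 0 + 0 = 13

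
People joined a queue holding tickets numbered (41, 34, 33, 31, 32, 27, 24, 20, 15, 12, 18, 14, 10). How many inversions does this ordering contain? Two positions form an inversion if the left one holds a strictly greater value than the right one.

There are 74 inversions.

Sweep left to right; for each value list the smaller values that follow it:
41: 12
34: 11
33: 10
31: 8
32: 8
27: 7
24: 6
20: 5
15: 3
12: 1
18: 2
14: 1
10: 0
Sum: 12 + 11 + 10 + 8 + 8 + 7 + 6 + 5 + 3 + 1 + 2 + 1 + 0 = 74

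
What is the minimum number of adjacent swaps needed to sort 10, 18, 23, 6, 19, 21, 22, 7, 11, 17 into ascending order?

22 swaps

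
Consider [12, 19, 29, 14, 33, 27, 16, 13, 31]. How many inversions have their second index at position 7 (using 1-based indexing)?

4

The element at index 7 is 16.
Elements before it: 12, 19, 29, 14, 33, 27
Those larger than 16: 19, 29, 33, 27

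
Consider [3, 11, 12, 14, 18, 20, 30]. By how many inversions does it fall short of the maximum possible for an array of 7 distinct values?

21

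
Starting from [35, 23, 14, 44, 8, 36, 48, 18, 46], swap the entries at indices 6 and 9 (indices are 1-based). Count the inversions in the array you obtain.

Positions 6 and 9 hold 36 and 46; after swapping, the array is [35, 23, 14, 44, 8, 46, 48, 18, 36].
For each element, count later entries that are smaller:
35: 4
23: 3
14: 1
44: 3
8: 0
46: 2
48: 2
18: 0
36: 0
Sum: 4 + 3 + 1 + 3 + 0 + 2 + 2 + 0 + 0 = 15

Inversions: 15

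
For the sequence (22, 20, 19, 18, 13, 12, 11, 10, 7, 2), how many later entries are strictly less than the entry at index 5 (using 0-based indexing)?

4

The element at index 5 is 12.
Elements after it: 11, 10, 7, 2
Those smaller than 12: 11, 10, 7, 2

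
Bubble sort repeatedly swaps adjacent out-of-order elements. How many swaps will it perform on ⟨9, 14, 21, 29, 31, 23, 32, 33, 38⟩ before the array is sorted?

2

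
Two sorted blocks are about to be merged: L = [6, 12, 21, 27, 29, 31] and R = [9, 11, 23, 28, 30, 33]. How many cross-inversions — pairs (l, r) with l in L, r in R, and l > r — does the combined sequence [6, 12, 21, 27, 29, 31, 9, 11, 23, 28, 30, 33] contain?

Count, for every r in R, how many entries of L exceed r:
r = 9: 12, 21, 27, 29, 31 → 5
r = 11: 12, 21, 27, 29, 31 → 5
r = 23: 27, 29, 31 → 3
r = 28: 29, 31 → 2
r = 30: 31 → 1
r = 33: none → 0
Cross-inversions: 5 + 5 + 3 + 2 + 1 + 0 = 16

16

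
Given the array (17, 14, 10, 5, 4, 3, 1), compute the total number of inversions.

Sweep left to right; for each value list the smaller values that follow it:
17 → 14, 10, 5, 4, 3, 1 → 6
14 → 10, 5, 4, 3, 1 → 5
10 → 5, 4, 3, 1 → 4
5 → 4, 3, 1 → 3
4 → 3, 1 → 2
3 → 1 → 1
1 → none → 0
Sum: 6 + 5 + 4 + 3 + 2 + 1 + 0 = 21

21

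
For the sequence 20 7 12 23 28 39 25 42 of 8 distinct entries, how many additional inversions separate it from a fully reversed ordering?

Maximum inversions for 8 distinct elements is C(8, 2) = 8·7/2 = 28.
Current inversions — for each element, count later smaller elements:
20: 2
7: 0
12: 0
23: 0
28: 1
39: 1
25: 0
42: 0
Current total: 2 + 0 + 0 + 0 + 1 + 1 + 0 + 0 = 4
Shortfall: 28 − 4 = 24

24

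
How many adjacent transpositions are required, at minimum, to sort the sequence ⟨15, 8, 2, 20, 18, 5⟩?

8 swaps

Minimum adjacent swaps = number of inversions (each swap of adjacent out-of-order elements removes one inversion and no swap can remove more).
Count inversions — for each element, later elements that are smaller:
15: 8, 2, 5 → 3
8: 2, 5 → 2
2: none → 0
20: 18, 5 → 2
18: 5 → 1
5: none → 0
Total inversions: 3 + 2 + 0 + 2 + 1 + 0 = 8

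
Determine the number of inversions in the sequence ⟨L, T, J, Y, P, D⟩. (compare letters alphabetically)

9

Sweep left to right; for each value list the smaller values that follow it:
L → J, D → 2
T → J, P, D → 3
J → D → 1
Y → P, D → 2
P → D → 1
D → none → 0
Sum: 2 + 3 + 1 + 2 + 1 + 0 = 9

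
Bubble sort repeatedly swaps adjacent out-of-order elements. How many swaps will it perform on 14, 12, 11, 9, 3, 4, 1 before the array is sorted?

There are 20 swaps.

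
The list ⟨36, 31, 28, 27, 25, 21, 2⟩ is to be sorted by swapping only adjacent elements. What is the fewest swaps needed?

The minimum number of adjacent swaps to sort an array equals its inversion count, since every such swap removes exactly one inversion.
Count inversions — for each element, later elements that are smaller:
36: 31, 28, 27, 25, 21, 2 → 6
31: 28, 27, 25, 21, 2 → 5
28: 27, 25, 21, 2 → 4
27: 25, 21, 2 → 3
25: 21, 2 → 2
21: 2 → 1
2: none → 0
Total inversions: 6 + 5 + 4 + 3 + 2 + 1 + 0 = 21

21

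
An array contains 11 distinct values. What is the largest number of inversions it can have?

55

The maximum occurs when the array is in strictly decreasing order: every one of the C(11, 2) pairs is inverted.
C(11, 2) = 11·10/2 = 55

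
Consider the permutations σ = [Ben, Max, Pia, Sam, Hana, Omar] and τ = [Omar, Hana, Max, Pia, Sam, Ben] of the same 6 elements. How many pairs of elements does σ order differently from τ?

Assign each item its position (1..6) in the first ordering, then rewrite the second ordering as that position sequence:
positions: Ben→1, Max→2, Pia→3, Sam→4, Hana→5, Omar→6
second ordering as positions: [6, 5, 2, 3, 4, 1]
Discordant pairs = inversions in this position sequence.
6: 5, 2, 3, 4, 1 → 5
5: 2, 3, 4, 1 → 4
2: 1 → 1
3: 1 → 1
4: 1 → 1
1: 0
Total: 5 + 4 + 1 + 1 + 1 + 0 = 12

There are 12 discordant pairs.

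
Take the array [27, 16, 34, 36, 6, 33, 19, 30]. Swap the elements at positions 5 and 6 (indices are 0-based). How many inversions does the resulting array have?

Positions 5 and 6 hold 33 and 19; after swapping, the array is [27, 16, 34, 36, 6, 19, 33, 30].
For each element, count later entries that are smaller:
27: 3
16: 1
34: 4
36: 4
6: 0
19: 0
33: 1
30: 0
Sum: 3 + 1 + 4 + 4 + 0 + 0 + 1 + 0 = 13

13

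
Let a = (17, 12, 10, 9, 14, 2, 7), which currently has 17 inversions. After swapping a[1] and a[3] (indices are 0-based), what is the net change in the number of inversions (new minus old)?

-3

Positions 1 and 3 hold 12 and 9; after swapping, the array is [17, 9, 10, 12, 14, 2, 7].
Sweep left to right; for each value list the smaller values that follow it:
17 → 9, 10, 12, 14, 2, 7 → 6
9 → 2, 7 → 2
10 → 2, 7 → 2
12 → 2, 7 → 2
14 → 2, 7 → 2
2 → none → 0
7 → none → 0
Sum: 6 + 2 + 2 + 2 + 2 + 0 + 0 = 14
Change: 14 − 17 = -3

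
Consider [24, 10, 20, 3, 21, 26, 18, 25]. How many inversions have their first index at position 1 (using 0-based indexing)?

The element at index 1 is 10.
Elements after it: 20, 3, 21, 26, 18, 25
Those smaller than 10: 3

1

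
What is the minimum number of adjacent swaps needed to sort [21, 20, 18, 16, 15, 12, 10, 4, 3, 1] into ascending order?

There are 45 adjacent swaps.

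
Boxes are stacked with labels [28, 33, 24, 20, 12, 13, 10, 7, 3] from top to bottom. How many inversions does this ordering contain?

There are 34 out-of-order pairs.

Sweep left to right; for each value list the smaller values that follow it:
28: 7
33: 7
24: 6
20: 5
12: 3
13: 3
10: 2
7: 1
3: 0
Sum: 7 + 7 + 6 + 5 + 3 + 3 + 2 + 1 + 0 = 34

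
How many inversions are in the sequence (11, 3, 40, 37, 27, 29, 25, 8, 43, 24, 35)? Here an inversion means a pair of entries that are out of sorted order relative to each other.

Inversions: 25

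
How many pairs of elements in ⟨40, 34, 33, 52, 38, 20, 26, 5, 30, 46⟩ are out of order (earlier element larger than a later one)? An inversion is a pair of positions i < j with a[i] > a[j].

There are 28 inversions.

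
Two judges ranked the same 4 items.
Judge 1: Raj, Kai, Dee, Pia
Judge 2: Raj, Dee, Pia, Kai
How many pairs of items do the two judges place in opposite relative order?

Assign each item its position (1..4) in the first ordering, then rewrite the second ordering as that position sequence:
positions: Raj→1, Kai→2, Dee→3, Pia→4
second ordering as positions: [1, 3, 4, 2]
Discordant pairs = inversions in this position sequence.
1: 0
3: 2 → 1
4: 2 → 1
2: 0
Total: 0 + 1 + 1 + 0 = 2

There are 2 discordant pairs.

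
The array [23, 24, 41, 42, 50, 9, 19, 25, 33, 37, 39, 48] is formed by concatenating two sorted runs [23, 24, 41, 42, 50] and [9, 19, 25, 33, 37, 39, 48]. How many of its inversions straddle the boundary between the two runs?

23

For each element r of the right run, count left-run elements greater than r:
r = 9: 23, 24, 41, 42, 50 → 5
r = 19: 23, 24, 41, 42, 50 → 5
r = 25: 41, 42, 50 → 3
r = 33: 41, 42, 50 → 3
r = 37: 41, 42, 50 → 3
r = 39: 41, 42, 50 → 3
r = 48: 50 → 1
Cross-inversions: 5 + 5 + 3 + 3 + 3 + 3 + 1 = 23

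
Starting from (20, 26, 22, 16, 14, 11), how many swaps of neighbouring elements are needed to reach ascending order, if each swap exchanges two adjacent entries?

13 swaps

Each adjacent swap fixes exactly one inversion, so the minimum swap count equals the number of inversions.
Count inversions — for each element, later elements that are smaller:
20: 16, 14, 11 → 3
26: 22, 16, 14, 11 → 4
22: 16, 14, 11 → 3
16: 14, 11 → 2
14: 11 → 1
11: none → 0
Total inversions: 3 + 4 + 3 + 2 + 1 + 0 = 13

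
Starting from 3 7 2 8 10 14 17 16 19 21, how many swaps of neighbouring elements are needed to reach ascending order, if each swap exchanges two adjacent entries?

Adjacent swaps: 3

Each adjacent swap fixes exactly one inversion, so the minimum swap count equals the number of inversions.
Count inversions — for each element, later elements that are smaller:
3: 2 → 1
7: 2 → 1
2: none → 0
8: none → 0
10: none → 0
14: none → 0
17: 16 → 1
16: none → 0
19: none → 0
21: none → 0
Total inversions: 1 + 1 + 0 + 0 + 0 + 0 + 1 + 0 + 0 + 0 = 3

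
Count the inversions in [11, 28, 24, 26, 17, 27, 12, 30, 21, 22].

21

Element-by-element contributions:
11 → none → 0
28 → 24, 26, 17, 27, 12, 21, 22 → 7
24 → 17, 12, 21, 22 → 4
26 → 17, 12, 21, 22 → 4
17 → 12 → 1
27 → 12, 21, 22 → 3
12 → none → 0
30 → 21, 22 → 2
21 → none → 0
22 → none → 0
Sum: 0 + 7 + 4 + 4 + 1 + 3 + 0 + 2 + 0 + 0 = 21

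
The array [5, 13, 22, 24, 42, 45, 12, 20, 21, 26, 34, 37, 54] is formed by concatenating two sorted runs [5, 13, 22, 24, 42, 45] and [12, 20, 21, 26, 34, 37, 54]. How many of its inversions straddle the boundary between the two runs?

For each element r of the right run, count left-run elements greater than r:
r = 12: 13, 22, 24, 42, 45 → 5
r = 20: 22, 24, 42, 45 → 4
r = 21: 22, 24, 42, 45 → 4
r = 26: 42, 45 → 2
r = 34: 42, 45 → 2
r = 37: 42, 45 → 2
r = 54: none → 0
Cross-inversions: 5 + 4 + 4 + 2 + 2 + 2 + 0 = 19

19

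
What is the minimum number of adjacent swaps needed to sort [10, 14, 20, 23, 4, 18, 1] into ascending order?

12 adjacent swaps

The minimum number of adjacent swaps to sort an array equals its inversion count, since every such swap removes exactly one inversion.
Count inversions — for each element, later elements that are smaller:
10: 4, 1 → 2
14: 4, 1 → 2
20: 4, 18, 1 → 3
23: 4, 18, 1 → 3
4: 1 → 1
18: 1 → 1
1: none → 0
Total inversions: 2 + 2 + 3 + 3 + 1 + 1 + 0 = 12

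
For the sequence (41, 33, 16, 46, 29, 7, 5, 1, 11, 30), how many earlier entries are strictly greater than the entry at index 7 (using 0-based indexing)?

The element at index 7 is 1.
Elements before it: 41, 33, 16, 46, 29, 7, 5
Those larger than 1: 41, 33, 16, 46, 29, 7, 5

7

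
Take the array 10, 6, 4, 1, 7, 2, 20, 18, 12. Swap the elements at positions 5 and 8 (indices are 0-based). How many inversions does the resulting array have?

Positions 5 and 8 hold 2 and 12; after swapping, the array is [10, 6, 4, 1, 7, 12, 20, 18, 2].
Sweep left to right; for each value list the smaller values that follow it:
10: 5
6: 3
4: 2
1: 0
7: 1
12: 1
20: 2
18: 1
2: 0
Sum: 5 + 3 + 2 + 0 + 1 + 1 + 2 + 1 + 0 = 15

There are 15 inversions.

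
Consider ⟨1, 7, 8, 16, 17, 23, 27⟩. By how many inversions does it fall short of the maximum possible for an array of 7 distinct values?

21 inversions short

Maximum inversions for 7 distinct elements is C(7, 2) = 7·6/2 = 21.
Current inversions — for each element, count later smaller elements:
1: 0
7: 0
8: 0
16: 0
17: 0
23: 0
27: 0
Current total: 0 + 0 + 0 + 0 + 0 + 0 + 0 = 0
Shortfall: 21 − 0 = 21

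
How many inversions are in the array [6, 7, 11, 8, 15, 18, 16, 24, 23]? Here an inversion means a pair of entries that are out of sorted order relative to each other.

Out-of-order pairs: 3

Sweep left to right; for each value list the smaller values that follow it:
6: 0
7: 0
11: 1
8: 0
15: 0
18: 1
16: 0
24: 1
23: 0
Sum: 0 + 0 + 1 + 0 + 0 + 1 + 0 + 1 + 0 = 3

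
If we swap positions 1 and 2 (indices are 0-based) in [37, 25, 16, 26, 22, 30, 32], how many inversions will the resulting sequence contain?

Positions 1 and 2 hold 25 and 16; after swapping, the array is [37, 16, 25, 26, 22, 30, 32].
For each element, count later entries that are smaller:
37: 6
16: 0
25: 1
26: 1
22: 0
30: 0
32: 0
Sum: 6 + 0 + 1 + 1 + 0 + 0 + 0 = 8

8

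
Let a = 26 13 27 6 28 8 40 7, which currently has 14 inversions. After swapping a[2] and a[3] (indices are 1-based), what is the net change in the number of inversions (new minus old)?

Positions 2 and 3 hold 13 and 27; after swapping, the array is [26, 27, 13, 6, 28, 8, 40, 7].
Sweep left to right; for each value list the smaller values that follow it:
26: 4
27: 4
13: 3
6: 0
28: 2
8: 1
40: 1
7: 0
Sum: 4 + 4 + 3 + 0 + 2 + 1 + 1 + 0 = 15
Change: 15 − 14 = +1

+1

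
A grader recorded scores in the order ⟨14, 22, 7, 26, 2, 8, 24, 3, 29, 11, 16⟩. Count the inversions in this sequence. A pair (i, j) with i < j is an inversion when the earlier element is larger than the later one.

25

For each element, count later entries that are smaller:
14 → 7, 2, 8, 3, 11 → 5
22 → 7, 2, 8, 3, 11, 16 → 6
7 → 2, 3 → 2
26 → 2, 8, 24, 3, 11, 16 → 6
2 → none → 0
8 → 3 → 1
24 → 3, 11, 16 → 3
3 → none → 0
29 → 11, 16 → 2
11 → none → 0
16 → none → 0
Sum: 5 + 6 + 2 + 6 + 0 + 1 + 3 + 0 + 2 + 0 + 0 = 25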